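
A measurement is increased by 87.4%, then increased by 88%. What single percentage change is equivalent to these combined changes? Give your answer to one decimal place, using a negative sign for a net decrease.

252.3%

An 87.4% increase multiplies by 1.874.
Then an 88% increase: 1.874 × 1.88 = 3.52312.
Overall factor 3.52312, i.e. 252.3%.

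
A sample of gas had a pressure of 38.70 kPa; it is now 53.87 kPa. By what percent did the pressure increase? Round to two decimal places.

Change: 53.87 − 38.70 = 15.17.
Relative to the original: 15.17 ÷ 38.70 ≈ 39.20%.
So the pressure increased by 39.20%.

39.20%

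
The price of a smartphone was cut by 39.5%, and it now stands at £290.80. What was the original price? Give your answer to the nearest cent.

The overall multiplier applied was 0.605.
So the original price was £290.80 ÷ 0.605 ≈ £480.66.

£480.66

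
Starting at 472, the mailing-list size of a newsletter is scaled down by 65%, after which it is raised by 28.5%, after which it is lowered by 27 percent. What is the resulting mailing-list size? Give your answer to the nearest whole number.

Apply the 65% decrease: 472 × 0.35 = 165.2.
After the 28.5% increase: 165.2 × 1.285 = 212.282.
27% decrease: 212.282 × 0.73 = 154.96586 ≈ 155.

155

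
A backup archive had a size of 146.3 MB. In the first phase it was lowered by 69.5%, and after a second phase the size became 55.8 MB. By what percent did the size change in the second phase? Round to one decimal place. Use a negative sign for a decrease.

After the first phase: 146.3 × 0.305 = 44.6215.
Second-phase multiplier: 55.8 ÷ 44.6215 ≈ 1.25052.
That is a change of 25.1%.

25.1%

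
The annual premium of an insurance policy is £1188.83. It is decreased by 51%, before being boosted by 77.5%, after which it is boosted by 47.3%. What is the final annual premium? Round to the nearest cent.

Each change multiplies by a factor: 0.49 × 1.775 × 1.473 = 1.28114175.
£1188.83 × 1.28114175 = £1523.0597466525 ≈ £1523.06.

£1523.06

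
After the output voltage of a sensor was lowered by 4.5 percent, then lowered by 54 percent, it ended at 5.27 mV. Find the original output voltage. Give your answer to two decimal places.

12.00 mV

Undoing the 54% decrease: 5.27 ÷ 0.46 ≈ 11.456522.
Undoing the 4.5% decrease: 11.456522 ÷ 0.955 ≈ 12.00 mV.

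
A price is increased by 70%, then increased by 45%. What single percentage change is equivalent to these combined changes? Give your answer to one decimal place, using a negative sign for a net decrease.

The combined multiplier is 1.7 × 1.45 = 2.465.
That corresponds to an increase of 146.5%.

146.5%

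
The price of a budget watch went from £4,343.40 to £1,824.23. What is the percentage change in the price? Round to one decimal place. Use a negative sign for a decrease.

Change: £1,824.23 − £4,343.40 = -£2,519.17.
Relative to the original: -£2,519.17 ÷ £4,343.40 ≈ -58.0%.

-58.0%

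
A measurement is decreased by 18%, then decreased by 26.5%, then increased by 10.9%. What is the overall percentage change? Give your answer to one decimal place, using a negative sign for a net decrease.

An 18% decrease multiplies by 0.82.
Then a 26.5% decrease: 0.82 × 0.735 = 0.6027.
Then a 10.9% increase: 0.6027 × 1.109 = 0.6683943.
Overall factor 0.6683943, i.e. -33.2%.

-33.2%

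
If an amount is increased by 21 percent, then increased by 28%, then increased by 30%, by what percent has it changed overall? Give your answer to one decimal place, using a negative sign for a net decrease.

101.3%

The combined multiplier is 1.21 × 1.28 × 1.3 = 2.01344.
That corresponds to an increase of 101.3%.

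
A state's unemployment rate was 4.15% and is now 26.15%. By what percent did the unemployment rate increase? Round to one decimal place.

530.1%

The change is 26.15 − 4.15 = 22.00 percentage points.
Relative to the original 4.15%, that is 22.00 ÷ 4.15 ≈ 530.1%.
So the unemployment rate rose by 530.1%.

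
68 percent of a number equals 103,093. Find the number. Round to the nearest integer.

103,093 ÷ 0.68 ≈ 151,607.

151,607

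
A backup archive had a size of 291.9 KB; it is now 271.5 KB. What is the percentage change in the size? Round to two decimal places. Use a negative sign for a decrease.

Change: 271.5 − 291.9 = -20.4.
Relative to the original: -20.4 ÷ 291.9 ≈ -6.99%.

-6.99%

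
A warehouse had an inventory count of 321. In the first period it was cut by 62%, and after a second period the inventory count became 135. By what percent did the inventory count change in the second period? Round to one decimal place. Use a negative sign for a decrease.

10.7%

After the first period: 321 × 0.38 = 121.98.
Second-period multiplier: 135 ÷ 121.98 ≈ 1.10674.
That is a change of 10.7%.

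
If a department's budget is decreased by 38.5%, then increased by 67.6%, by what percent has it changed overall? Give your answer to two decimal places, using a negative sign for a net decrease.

3.07%

The combined multiplier is 0.615 × 1.676 = 1.03074.
That corresponds to an increase of 3.07%.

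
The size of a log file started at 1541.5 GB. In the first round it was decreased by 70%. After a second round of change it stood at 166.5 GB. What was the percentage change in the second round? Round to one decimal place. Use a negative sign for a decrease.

After the first round: 1541.5 × 0.3 = 462.45.
Second-round multiplier: 166.5 ÷ 462.45 ≈ 0.36004.
That is a change of -64.0%.

-64.0%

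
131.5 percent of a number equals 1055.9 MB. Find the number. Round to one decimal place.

803.0 MB

1055.9 MB ÷ 1.315 ≈ 803.0 MB.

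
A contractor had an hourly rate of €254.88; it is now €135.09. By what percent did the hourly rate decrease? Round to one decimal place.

Change: €135.09 − €254.88 = -€119.79.
Relative to the original: -€119.79 ÷ €254.88 ≈ -47.0%.
So the hourly rate decreased by 47.0%.

47.0%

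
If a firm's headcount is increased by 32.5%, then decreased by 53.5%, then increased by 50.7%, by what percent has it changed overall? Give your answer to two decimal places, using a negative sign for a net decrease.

-7.15%

A 32.5% increase multiplies by 1.325.
Then a 53.5% decrease: 1.325 × 0.465 = 0.616125.
Then a 50.7% increase: 0.616125 × 1.507 = 0.928500375.
Overall factor 0.928500375, i.e. -7.15%.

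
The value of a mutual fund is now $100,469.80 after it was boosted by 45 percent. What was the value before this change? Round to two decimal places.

$69,289.52

The overall multiplier applied was 1.45.
So the original value was $100,469.80 ÷ 1.45 ≈ $69,289.52.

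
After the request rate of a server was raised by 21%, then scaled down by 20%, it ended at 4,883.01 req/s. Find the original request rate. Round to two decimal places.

5,044.43 req/s

Undoing the 20% decrease: 4,883.01 ÷ 0.8 = 6103.7625.
Undoing the 21% increase: 6103.7625 ÷ 1.21 ≈ 5,044.43 req/s.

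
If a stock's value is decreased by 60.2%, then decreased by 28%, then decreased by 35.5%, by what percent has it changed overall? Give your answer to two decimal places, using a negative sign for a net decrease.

The combined multiplier is 0.398 × 0.72 × 0.645 = 0.1848312.
That corresponds to a decrease of 81.52%.

-81.52%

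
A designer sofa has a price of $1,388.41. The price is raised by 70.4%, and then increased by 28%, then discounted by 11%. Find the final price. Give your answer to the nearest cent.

Apply the 70.4% increase: $1,388.41 × 1.704 = $2365.85064.
Apply the 28% increase: $2365.85064 × 1.28 = $3028.2888192.
After the 11% decrease: $3028.2888192 × 0.89 = $2695.177049088 ≈ $2,695.18.

$2,695.18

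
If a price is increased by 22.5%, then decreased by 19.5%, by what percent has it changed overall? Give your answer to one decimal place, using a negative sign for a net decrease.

The combined multiplier is 1.225 × 0.805 = 0.986125.
That corresponds to a decrease of 1.4%.

-1.4%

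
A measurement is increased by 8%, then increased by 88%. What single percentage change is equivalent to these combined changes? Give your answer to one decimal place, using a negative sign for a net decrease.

103.0%

The combined multiplier is 1.08 × 1.88 = 2.0304.
That corresponds to an increase of 103.0%.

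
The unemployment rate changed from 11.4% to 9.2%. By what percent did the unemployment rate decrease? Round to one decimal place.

The change is 9.2 − 11.4 = -2.2 percentage points.
Relative to the original 11.4%, that is -2.2 ÷ 11.4 ≈ -19.3%.
So the unemployment rate fell by 19.3%.

19.3%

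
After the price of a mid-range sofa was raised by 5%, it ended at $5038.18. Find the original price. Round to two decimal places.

$4798.27

The overall multiplier applied was 1.05.
So the original price was $5038.18 ÷ 1.05 ≈ $4798.27.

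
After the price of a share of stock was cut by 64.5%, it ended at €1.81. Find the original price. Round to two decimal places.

The overall multiplier applied was 0.355.
So the original price was €1.81 ÷ 0.355 ≈ €5.10.

€5.10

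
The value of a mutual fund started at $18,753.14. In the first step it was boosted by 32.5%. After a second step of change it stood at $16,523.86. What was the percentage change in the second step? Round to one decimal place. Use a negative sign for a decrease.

-33.5%

After the first step: $18,753.14 × 1.325 = $24847.9105.
Second-step multiplier: $16,523.86 ÷ $24847.9105 ≈ 0.665.
That is a change of -33.5%.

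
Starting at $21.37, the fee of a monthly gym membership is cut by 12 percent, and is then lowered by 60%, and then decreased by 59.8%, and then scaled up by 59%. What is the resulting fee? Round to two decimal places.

Each change multiplies by a factor: 0.88 × 0.4 × 0.402 × 1.59 = 0.22499136.
$21.37 × 0.22499136 = $4.8080653632 ≈ $4.81.

$4.81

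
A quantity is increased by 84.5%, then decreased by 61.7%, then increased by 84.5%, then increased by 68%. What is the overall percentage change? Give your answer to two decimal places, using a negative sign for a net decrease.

The combined multiplier is 1.845 × 0.383 × 1.845 × 1.68 = 2.190285846.
That corresponds to an increase of 119.03%.

119.03%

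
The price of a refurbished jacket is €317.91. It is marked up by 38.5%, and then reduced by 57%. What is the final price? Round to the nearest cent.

Apply the 38.5% increase: €317.91 × 1.385 = €440.30535.
Apply the 57% decrease: €440.30535 × 0.43 = €189.3313005 ≈ €189.33.

€189.33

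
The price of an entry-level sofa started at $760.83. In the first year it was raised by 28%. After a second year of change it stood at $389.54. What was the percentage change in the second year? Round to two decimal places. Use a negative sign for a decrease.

-60.00%

After the first year: $760.83 × 1.28 = $973.8624.
Second-year multiplier: $389.54 ÷ $973.8624 ≈ 0.399995.
That is a change of -60.00%.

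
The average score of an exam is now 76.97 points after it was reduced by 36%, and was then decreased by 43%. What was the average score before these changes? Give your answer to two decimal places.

210.99 points

Undoing the 43% decrease: 76.97 ÷ 0.57 ≈ 135.035088.
Undoing the 36% decrease: 135.035088 ÷ 0.64 ≈ 210.99 points.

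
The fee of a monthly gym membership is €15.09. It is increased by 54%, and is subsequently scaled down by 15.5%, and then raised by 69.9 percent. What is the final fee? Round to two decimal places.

54% increase: €15.09 × 1.54 = €23.2386.
Apply the 15.5% decrease: €23.2386 × 0.845 = €19.636617.
Apply the 69.9% increase: €19.636617 × 1.699 = €33.362612283 ≈ €33.36.

€33.36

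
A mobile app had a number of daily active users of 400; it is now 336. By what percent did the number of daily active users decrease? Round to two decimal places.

16.00%

Change: 336 − 400 = -64.
Relative to the original: -64 ÷ 400 = -16.00%.
So the number of daily active users decreased by 16.00%.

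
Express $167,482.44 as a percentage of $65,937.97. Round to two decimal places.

254.00%

$167,482.44 ÷ $65,937.97 ≈ 254.00%.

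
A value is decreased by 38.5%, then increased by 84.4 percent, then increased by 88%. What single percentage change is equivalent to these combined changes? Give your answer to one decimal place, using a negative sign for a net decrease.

113.2%

The combined multiplier is 0.615 × 1.844 × 1.88 = 2.1320328.
That corresponds to an increase of 113.2%.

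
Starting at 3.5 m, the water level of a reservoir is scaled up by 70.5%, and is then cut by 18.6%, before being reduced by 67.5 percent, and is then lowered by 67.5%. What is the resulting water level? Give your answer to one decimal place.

0.5 m

70.5% increase: 3.5 × 1.705 = 5.9675.
18.6% decrease: 5.9675 × 0.814 = 4.857545.
67.5% decrease: 4.857545 × 0.325 = 1.578702125.
67.5% decrease: 1.578702125 × 0.325 = 0.513078190625 ≈ 0.5.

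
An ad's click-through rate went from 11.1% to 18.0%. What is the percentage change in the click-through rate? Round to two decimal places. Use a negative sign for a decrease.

62.16%

The change is 18.0 − 11.1 = 6.9 percentage points.
Relative to the original 11.1%, that is 6.9 ÷ 11.1 ≈ 62.16%.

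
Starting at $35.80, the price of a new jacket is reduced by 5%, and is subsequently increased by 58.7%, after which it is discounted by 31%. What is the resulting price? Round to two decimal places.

$37.24

Each change multiplies by a factor: 0.95 × 1.587 × 0.69 = 1.0402785.
$35.80 × 1.0402785 = $37.2419703 ≈ $37.24.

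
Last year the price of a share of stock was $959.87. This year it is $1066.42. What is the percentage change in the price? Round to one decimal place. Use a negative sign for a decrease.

11.1%

Change: $1066.42 − $959.87 = $106.55.
Relative to the original: $106.55 ÷ $959.87 ≈ 11.1%.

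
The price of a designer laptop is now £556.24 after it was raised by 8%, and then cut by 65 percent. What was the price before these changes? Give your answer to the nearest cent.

The overall multiplier applied was 1.08 × 0.35 = 0.378.
So the original price was £556.24 ÷ 0.378 ≈ £1471.53.

£1471.53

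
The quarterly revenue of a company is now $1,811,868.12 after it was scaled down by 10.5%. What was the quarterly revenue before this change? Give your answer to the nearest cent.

The overall multiplier applied was 0.895.
So the original quarterly revenue was $1,811,868.12 ÷ 0.895 ≈ $2,024,433.65.

$2,024,433.65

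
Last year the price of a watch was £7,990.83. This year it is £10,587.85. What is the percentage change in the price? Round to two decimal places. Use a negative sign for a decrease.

Change: £10,587.85 − £7,990.83 = £2,597.02.
Relative to the original: £2,597.02 ÷ £7,990.83 ≈ 32.50%.

32.50%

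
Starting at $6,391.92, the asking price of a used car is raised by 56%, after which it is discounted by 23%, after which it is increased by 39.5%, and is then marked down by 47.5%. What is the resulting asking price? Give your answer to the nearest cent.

$5,623.16

Each change multiplies by a factor: 1.56 × 0.77 × 1.395 × 0.525 = 0.87972885.
$6,391.92 × 0.87972885 = $5623.156430892 ≈ $5,623.16.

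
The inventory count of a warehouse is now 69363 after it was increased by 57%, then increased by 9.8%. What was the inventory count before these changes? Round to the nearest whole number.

40237

Undoing the 9.8% increase: 69363 ÷ 1.098 ≈ 63172.131148.
Undoing the 57% increase: 63172.131148 ÷ 1.57 ≈ 40237.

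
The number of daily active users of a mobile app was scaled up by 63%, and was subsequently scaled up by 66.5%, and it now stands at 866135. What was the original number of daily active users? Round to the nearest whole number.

Undoing the 66.5% increase: 866135 ÷ 1.665 ≈ 520201.201201.
Undoing the 63% increase: 520201.201201 ÷ 1.63 ≈ 319142.

319142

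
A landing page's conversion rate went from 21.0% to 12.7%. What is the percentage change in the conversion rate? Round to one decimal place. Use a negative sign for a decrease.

The change is 12.7 − 21.0 = -8.3 percentage points.
Relative to the original 21.0%, that is -8.3 ÷ 21.0 ≈ -39.5%.

-39.5%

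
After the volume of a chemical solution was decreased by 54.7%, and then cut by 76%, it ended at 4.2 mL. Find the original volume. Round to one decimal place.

38.6 mL

Undoing the 76% decrease: 4.2 ÷ 0.24 = 17.5.
Undoing the 54.7% decrease: 17.5 ÷ 0.453 ≈ 38.6 mL.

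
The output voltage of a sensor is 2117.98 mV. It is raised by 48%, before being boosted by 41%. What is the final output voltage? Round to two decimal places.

4419.80 mV

After the 48% increase: 2117.98 × 1.48 = 3134.6104.
Apply the 41% increase: 3134.6104 × 1.41 = 4419.800664 ≈ 4419.80.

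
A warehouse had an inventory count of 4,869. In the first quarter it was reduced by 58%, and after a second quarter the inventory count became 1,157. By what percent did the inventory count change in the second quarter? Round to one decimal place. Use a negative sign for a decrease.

After the first quarter: 4,869 × 0.42 = 2044.98.
Second-quarter multiplier: 1,157 ÷ 2044.98 ≈ 0.56578.
That is a change of -43.4%.

-43.4%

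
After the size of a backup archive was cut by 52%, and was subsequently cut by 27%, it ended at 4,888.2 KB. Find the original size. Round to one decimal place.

13,950.3 KB

Undoing the 27% decrease: 4,888.2 ÷ 0.73 ≈ 6696.164384.
Undoing the 52% decrease: 6696.164384 ÷ 0.48 ≈ 13,950.3 KB.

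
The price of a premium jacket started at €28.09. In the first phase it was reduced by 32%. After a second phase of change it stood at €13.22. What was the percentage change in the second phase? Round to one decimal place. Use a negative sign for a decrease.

-30.8%

After the first phase: €28.09 × 0.68 = €19.1012.
Second-phase multiplier: €13.22 ÷ €19.1012 ≈ 0.6921.
That is a change of -30.8%.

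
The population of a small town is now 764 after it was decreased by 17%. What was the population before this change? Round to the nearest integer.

920

The overall multiplier applied was 0.83.
So the original population was 764 ÷ 0.83 ≈ 920.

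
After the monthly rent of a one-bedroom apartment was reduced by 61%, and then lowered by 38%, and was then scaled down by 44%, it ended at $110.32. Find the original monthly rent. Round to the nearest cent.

$814.72

The overall multiplier applied was 0.39 × 0.62 × 0.56 = 0.135408.
So the original monthly rent was $110.32 ÷ 0.135408 ≈ $814.72.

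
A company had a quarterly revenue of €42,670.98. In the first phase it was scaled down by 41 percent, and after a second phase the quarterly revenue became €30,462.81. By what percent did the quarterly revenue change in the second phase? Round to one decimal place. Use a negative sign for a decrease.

After the first phase: €42,670.98 × 0.59 = €25175.8782.
Second-phase multiplier: €30,462.81 ÷ €25175.8782 ≈ 1.21.
That is a change of 21.0%.

21.0%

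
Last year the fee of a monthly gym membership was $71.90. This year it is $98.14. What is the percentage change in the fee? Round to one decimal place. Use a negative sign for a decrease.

36.5%

Change: $98.14 − $71.90 = $26.24.
Relative to the original: $26.24 ÷ $71.90 ≈ 36.5%.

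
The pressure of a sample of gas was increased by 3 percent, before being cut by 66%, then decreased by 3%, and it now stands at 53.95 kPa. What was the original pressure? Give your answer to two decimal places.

158.82 kPa

Undoing the 3% decrease: 53.95 ÷ 0.97 ≈ 55.618557.
Undoing the 66% decrease: 55.618557 ÷ 0.34 ≈ 163.583991.
Undoing the 3% increase: 163.583991 ÷ 1.03 ≈ 158.82 kPa.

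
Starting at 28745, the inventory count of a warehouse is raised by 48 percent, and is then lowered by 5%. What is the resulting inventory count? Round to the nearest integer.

40415

Each change multiplies by a factor: 1.48 × 0.95 = 1.406.
28745 × 1.406 = 40415.47 ≈ 40415.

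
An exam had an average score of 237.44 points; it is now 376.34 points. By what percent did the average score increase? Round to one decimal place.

Change: 376.34 − 237.44 = 138.90.
Relative to the original: 138.90 ÷ 237.44 ≈ 58.5%.
So the average score increased by 58.5%.

58.5%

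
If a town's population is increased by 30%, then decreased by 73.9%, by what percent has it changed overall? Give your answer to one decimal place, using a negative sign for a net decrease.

-66.1%

A 30% increase multiplies by 1.3.
Then a 73.9% decrease: 1.3 × 0.261 = 0.3393.
Overall factor 0.3393, i.e. -66.1%.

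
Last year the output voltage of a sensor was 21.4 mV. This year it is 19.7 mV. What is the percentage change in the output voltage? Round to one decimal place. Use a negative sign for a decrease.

Change: 19.7 − 21.4 = -1.7.
Relative to the original: -1.7 ÷ 21.4 ≈ -7.9%.

-7.9%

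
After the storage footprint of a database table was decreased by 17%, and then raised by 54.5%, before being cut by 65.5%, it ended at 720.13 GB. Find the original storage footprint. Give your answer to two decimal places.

1627.74 GB

Undoing the 65.5% decrease: 720.13 ÷ 0.345 ≈ 2087.333333.
Undoing the 54.5% increase: 2087.333333 ÷ 1.545 ≈ 1351.024811.
Undoing the 17% decrease: 1351.024811 ÷ 0.83 ≈ 1627.74 GB.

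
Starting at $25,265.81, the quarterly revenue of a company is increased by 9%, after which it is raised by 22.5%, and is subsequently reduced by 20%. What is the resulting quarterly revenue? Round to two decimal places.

$26,988.94

After the 9% increase: $25,265.81 × 1.09 = $27539.7329.
22.5% increase: $27539.7329 × 1.225 = $33736.1728025.
After the 20% decrease: $33736.1728025 × 0.8 = $26988.938242 ≈ $26,988.94.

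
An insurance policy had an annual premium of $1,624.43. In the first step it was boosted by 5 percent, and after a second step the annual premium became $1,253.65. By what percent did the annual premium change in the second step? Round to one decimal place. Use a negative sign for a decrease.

-26.5%

After the first step: $1,624.43 × 1.05 = $1705.6515.
Second-step multiplier: $1,253.65 ÷ $1705.6515 ≈ 0.735.
That is a change of -26.5%.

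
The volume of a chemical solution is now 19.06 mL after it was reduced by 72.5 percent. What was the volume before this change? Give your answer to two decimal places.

69.31 mL

The overall multiplier applied was 0.275.
So the original volume was 19.06 ÷ 0.275 ≈ 69.31 mL.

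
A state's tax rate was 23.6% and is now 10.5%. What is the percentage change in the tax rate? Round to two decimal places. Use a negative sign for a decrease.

-55.51%

The change is 10.5 − 23.6 = -13.1 percentage points.
Relative to the original 23.6%, that is -13.1 ÷ 23.6 ≈ -55.51%.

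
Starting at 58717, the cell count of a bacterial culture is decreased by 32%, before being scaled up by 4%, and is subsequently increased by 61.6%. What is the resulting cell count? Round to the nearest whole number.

Each change multiplies by a factor: 0.68 × 1.04 × 1.616 = 1.1428352.
58717 × 1.1428352 = 67103.8544384 ≈ 67104.

67104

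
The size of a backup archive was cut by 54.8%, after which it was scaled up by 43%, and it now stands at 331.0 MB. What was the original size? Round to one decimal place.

512.1 MB

The overall multiplier applied was 0.452 × 1.43 = 0.64636.
So the original size was 331.0 ÷ 0.64636 ≈ 512.1 MB.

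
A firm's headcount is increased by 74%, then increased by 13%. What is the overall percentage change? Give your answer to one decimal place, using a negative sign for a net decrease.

96.6%

A 74% increase multiplies by 1.74.
Then a 13% increase: 1.74 × 1.13 = 1.9662.
Overall factor 1.9662, i.e. 96.6%.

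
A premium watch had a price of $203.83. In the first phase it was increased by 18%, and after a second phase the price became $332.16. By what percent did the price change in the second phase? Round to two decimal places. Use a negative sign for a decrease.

After the first phase: $203.83 × 1.18 = $240.5194.
Second-phase multiplier: $332.16 ÷ $240.5194 ≈ 1.381011.
That is a change of 38.10%.

38.10%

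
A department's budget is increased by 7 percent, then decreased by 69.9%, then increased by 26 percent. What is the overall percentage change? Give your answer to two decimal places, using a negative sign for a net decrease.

-59.42%

A 7% increase multiplies by 1.07.
Then a 69.9% decrease: 1.07 × 0.301 = 0.32207.
Then a 26% increase: 0.32207 × 1.26 = 0.4058082.
Overall factor 0.4058082, i.e. -59.42%.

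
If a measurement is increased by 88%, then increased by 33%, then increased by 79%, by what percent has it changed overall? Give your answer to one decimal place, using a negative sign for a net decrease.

An 88% increase multiplies by 1.88.
Then a 33% increase: 1.88 × 1.33 = 2.5004.
Then a 79% increase: 2.5004 × 1.79 = 4.475716.
Overall factor 4.475716, i.e. 347.6%.

347.6%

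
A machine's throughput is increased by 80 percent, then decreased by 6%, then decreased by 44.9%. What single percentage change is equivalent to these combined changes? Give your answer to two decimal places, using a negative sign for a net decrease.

-6.77%

An 80% increase multiplies by 1.8.
Then a 6% decrease: 1.8 × 0.94 = 1.692.
Then a 44.9% decrease: 1.692 × 0.551 = 0.932292.
Overall factor 0.932292, i.e. -6.77%.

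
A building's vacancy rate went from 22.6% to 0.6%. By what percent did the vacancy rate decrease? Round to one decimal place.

97.3%

The change is 0.6 − 22.6 = -22.0 percentage points.
Relative to the original 22.6%, that is -22.0 ÷ 22.6 ≈ -97.3%.
So the vacancy rate fell by 97.3%.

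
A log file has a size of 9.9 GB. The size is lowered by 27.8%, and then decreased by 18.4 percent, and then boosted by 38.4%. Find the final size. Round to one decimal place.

Each change multiplies by a factor: 0.722 × 0.816 × 1.384 = 0.815386368.
9.9 × 0.815386368 = 8.0723250432 ≈ 8.1.

8.1 GB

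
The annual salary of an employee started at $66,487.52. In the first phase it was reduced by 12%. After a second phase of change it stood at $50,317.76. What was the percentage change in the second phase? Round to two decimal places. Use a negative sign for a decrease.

After the first phase: $66,487.52 × 0.88 = $58509.0176.
Second-phase multiplier: $50,317.76 ÷ $58509.0176 ≈ 0.86.
That is a change of -14.00%.

-14.00%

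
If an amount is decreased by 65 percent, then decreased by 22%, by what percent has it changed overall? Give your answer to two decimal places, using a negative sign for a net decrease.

-72.70%

A 65% decrease multiplies by 0.35.
Then a 22% decrease: 0.35 × 0.78 = 0.273.
Overall factor 0.273, i.e. -72.70%.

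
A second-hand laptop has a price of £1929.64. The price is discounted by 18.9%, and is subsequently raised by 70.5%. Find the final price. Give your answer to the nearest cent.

Apply the 18.9% decrease: £1929.64 × 0.811 = £1564.93804.
Apply the 70.5% increase: £1564.93804 × 1.705 = £2668.2193582 ≈ £2668.22.

£2668.22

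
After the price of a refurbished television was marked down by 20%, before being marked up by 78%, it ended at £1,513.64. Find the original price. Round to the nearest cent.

Undoing the 78% increase: £1,513.64 ÷ 1.78 ≈ £850.359551.
Undoing the 20% decrease: £850.359551 ÷ 0.8 ≈ £1,062.95.

£1,062.95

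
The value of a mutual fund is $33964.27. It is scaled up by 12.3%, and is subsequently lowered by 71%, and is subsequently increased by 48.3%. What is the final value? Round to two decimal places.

$16403.68

Each change multiplies by a factor: 1.123 × 0.29 × 1.483 = 0.48296861.
$33964.27 × 0.48296861 = $16403.6762715647 ≈ $16403.68.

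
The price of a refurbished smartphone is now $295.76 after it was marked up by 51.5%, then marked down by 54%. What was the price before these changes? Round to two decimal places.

$424.39

Undoing the 54% decrease: $295.76 ÷ 0.46 ≈ $642.956522.
Undoing the 51.5% increase: $642.956522 ÷ 1.515 ≈ $424.39.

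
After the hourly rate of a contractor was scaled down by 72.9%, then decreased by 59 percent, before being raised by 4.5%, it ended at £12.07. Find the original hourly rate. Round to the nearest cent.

Undoing the 4.5% increase: £12.07 ÷ 1.045 ≈ £11.550239.
Undoing the 59% decrease: £11.550239 ÷ 0.41 ≈ £28.171315.
Undoing the 72.9% decrease: £28.171315 ÷ 0.271 ≈ £103.95.

£103.95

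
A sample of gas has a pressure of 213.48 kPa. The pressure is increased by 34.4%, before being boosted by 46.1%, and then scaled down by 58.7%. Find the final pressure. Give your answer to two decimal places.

Each change multiplies by a factor: 1.344 × 1.461 × 0.413 = 0.810960192.
213.48 × 0.810960192 = 173.12378178816 ≈ 173.12.

173.12 kPa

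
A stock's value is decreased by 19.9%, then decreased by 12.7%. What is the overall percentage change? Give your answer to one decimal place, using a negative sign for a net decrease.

-30.1%

A 19.9% decrease multiplies by 0.801.
Then a 12.7% decrease: 0.801 × 0.873 = 0.699273.
Overall factor 0.699273, i.e. -30.1%.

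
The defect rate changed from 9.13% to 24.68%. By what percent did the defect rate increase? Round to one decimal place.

The change is 24.68 − 9.13 = 15.55 percentage points.
Relative to the original 9.13%, that is 15.55 ÷ 9.13 ≈ 170.3%.
So the defect rate rose by 170.3%.

170.3%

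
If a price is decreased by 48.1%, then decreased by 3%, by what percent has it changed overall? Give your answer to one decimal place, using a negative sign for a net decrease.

A 48.1% decrease multiplies by 0.519.
Then a 3% decrease: 0.519 × 0.97 = 0.50343.
Overall factor 0.50343, i.e. -49.7%.

-49.7%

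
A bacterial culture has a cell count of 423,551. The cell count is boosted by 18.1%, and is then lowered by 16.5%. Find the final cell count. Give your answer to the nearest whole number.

18.1% increase: 423,551 × 1.181 = 500213.731.
After the 16.5% decrease: 500213.731 × 0.835 = 417678.465385 ≈ 417,678.

417,678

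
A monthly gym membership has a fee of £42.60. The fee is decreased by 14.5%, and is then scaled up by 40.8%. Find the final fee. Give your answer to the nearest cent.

After the 14.5% decrease: £42.60 × 0.855 = £36.423.
Apply the 40.8% increase: £36.423 × 1.408 = £51.283584 ≈ £51.28.

£51.28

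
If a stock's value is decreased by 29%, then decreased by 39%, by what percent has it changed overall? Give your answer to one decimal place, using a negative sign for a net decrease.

The combined multiplier is 0.71 × 0.61 = 0.4331.
That corresponds to a decrease of 56.7%.

-56.7%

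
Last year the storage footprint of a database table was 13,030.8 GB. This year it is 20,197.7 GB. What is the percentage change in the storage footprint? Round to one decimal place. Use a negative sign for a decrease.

Change: 20,197.7 − 13,030.8 = 7,166.9.
Relative to the original: 7,166.9 ÷ 13,030.8 ≈ 55.0%.

55.0%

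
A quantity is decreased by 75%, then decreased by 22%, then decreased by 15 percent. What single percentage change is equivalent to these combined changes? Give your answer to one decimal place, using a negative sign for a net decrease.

-83.4%

A 75% decrease multiplies by 0.25.
Then a 22% decrease: 0.25 × 0.78 = 0.195.
Then a 15% decrease: 0.195 × 0.85 = 0.16575.
Overall factor 0.16575, i.e. -83.4%.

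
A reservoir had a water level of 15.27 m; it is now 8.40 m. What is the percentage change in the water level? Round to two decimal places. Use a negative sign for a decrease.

Change: 8.40 − 15.27 = -6.87.
Relative to the original: -6.87 ÷ 15.27 ≈ -44.99%.

-44.99%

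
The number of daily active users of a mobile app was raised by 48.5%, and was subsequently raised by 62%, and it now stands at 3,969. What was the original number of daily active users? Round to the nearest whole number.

1,650

Undoing the 62% increase: 3,969 ÷ 1.62 = 2450.
Undoing the 48.5% increase: 2450 ÷ 1.485 ≈ 1,650.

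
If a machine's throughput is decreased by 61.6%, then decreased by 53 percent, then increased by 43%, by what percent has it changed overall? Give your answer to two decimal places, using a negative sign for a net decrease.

-74.19%

A 61.6% decrease multiplies by 0.384.
Then a 53% decrease: 0.384 × 0.47 = 0.18048.
Then a 43% increase: 0.18048 × 1.43 = 0.2580864.
Overall factor 0.2580864, i.e. -74.19%.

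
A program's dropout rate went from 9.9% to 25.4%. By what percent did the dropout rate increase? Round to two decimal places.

156.57%

The change is 25.4 − 9.9 = 15.5 percentage points.
Relative to the original 9.9%, that is 15.5 ÷ 9.9 ≈ 156.57%.
So the dropout rate rose by 156.57%.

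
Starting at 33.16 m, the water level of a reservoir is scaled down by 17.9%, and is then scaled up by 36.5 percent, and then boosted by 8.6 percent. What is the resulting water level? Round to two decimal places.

40.36 m

Each change multiplies by a factor: 0.821 × 1.365 × 1.086 = 1.21704219.
33.16 × 1.21704219 = 40.3571190204 ≈ 40.36.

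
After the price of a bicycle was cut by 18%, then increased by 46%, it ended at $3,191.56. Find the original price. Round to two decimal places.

$2,665.85

Undoing the 46% increase: $3,191.56 ÷ 1.46 = $2186.
Undoing the 18% decrease: $2186 ÷ 0.82 ≈ $2,665.85.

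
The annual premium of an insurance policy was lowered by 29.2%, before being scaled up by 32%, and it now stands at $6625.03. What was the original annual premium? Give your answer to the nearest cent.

$7088.93

Undoing the 32% increase: $6625.03 ÷ 1.32 ≈ $5018.962121.
Undoing the 29.2% decrease: $5018.962121 ÷ 0.708 ≈ $7088.93.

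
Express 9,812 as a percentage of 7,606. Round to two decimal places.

129.00%

9,812 ÷ 7,606 ≈ 129.00%.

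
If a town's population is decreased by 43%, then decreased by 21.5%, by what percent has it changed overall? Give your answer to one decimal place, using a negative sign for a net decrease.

-55.3%

The combined multiplier is 0.57 × 0.785 = 0.44745.
That corresponds to a decrease of 55.3%.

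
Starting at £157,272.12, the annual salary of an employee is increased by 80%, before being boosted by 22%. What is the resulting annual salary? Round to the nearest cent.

Each change multiplies by a factor: 1.8 × 1.22 = 2.196.
£157,272.12 × 2.196 = £345369.57552 ≈ £345,369.58.

£345,369.58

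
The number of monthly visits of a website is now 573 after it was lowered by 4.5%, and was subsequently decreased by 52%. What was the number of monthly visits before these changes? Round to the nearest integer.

1,250

Undoing the 52% decrease: 573 ÷ 0.48 = 1193.75.
Undoing the 4.5% decrease: 1193.75 ÷ 0.955 = 1,250.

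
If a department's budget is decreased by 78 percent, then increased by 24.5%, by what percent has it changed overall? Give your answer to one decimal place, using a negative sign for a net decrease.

-72.6%

The combined multiplier is 0.22 × 1.245 = 0.2739.
That corresponds to a decrease of 72.6%.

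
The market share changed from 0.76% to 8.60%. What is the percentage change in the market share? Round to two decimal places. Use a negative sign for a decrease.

The change is 8.60 − 0.76 = 7.84 percentage points.
Relative to the original 0.76%, that is 7.84 ÷ 0.76 ≈ 1031.58%.

1031.58%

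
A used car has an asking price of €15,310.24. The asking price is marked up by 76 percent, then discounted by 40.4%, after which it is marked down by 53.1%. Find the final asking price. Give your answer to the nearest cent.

€7,532.06

Each change multiplies by a factor: 1.76 × 0.596 × 0.469 = 0.49196224.
€15,310.24 × 0.49196224 = €7532.0599653376 ≈ €7,532.06.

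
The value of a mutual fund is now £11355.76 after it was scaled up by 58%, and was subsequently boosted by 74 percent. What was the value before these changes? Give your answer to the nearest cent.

£4130.57

The overall multiplier applied was 1.58 × 1.74 = 2.7492.
So the original value was £11355.76 ÷ 2.7492 ≈ £4130.57.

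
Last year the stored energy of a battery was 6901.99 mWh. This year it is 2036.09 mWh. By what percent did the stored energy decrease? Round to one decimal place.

Change: 2036.09 − 6901.99 = -4865.90.
Relative to the original: -4865.90 ÷ 6901.99 ≈ -70.5%.
So the stored energy decreased by 70.5%.

70.5%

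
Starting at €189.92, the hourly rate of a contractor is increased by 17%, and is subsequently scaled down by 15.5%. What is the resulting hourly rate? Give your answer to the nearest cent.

€187.76

Each change multiplies by a factor: 1.17 × 0.845 = 0.98865.
€189.92 × 0.98865 = €187.764408 ≈ €187.76.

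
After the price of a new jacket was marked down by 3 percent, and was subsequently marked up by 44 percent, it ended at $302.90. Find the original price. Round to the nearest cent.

Undoing the 44% increase: $302.90 ÷ 1.44 ≈ $210.347222.
Undoing the 3% decrease: $210.347222 ÷ 0.97 ≈ $216.85.

$216.85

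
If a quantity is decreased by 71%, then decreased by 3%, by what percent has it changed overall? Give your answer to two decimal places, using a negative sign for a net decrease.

A 71% decrease multiplies by 0.29.
Then a 3% decrease: 0.29 × 0.97 = 0.2813.
Overall factor 0.2813, i.e. -71.87%.

-71.87%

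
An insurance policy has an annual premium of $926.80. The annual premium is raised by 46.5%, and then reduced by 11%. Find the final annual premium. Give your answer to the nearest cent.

$1208.41

After the 46.5% increase: $926.80 × 1.465 = $1357.762.
Apply the 11% decrease: $1357.762 × 0.89 = $1208.40818 ≈ $1208.41.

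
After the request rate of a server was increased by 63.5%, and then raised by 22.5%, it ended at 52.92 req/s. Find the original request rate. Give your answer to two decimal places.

26.42 req/s

Undoing the 22.5% increase: 52.92 ÷ 1.225 = 43.2.
Undoing the 63.5% increase: 43.2 ÷ 1.635 ≈ 26.42 req/s.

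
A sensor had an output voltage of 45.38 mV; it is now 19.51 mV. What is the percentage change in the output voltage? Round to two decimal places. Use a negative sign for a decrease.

-57.01%

Change: 19.51 − 45.38 = -25.87.
Relative to the original: -25.87 ÷ 45.38 ≈ -57.01%.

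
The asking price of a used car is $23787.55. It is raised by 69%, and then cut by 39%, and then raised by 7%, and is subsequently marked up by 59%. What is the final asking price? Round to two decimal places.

Each change multiplies by a factor: 1.69 × 0.61 × 1.07 × 1.59 = 1.75387017.
$23787.55 × 1.75387017 = $41720.2743623835 ≈ $41720.27.

$41720.27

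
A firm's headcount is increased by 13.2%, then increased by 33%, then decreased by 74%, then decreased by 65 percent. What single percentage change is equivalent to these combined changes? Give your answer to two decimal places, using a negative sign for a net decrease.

-86.30%

The combined multiplier is 1.132 × 1.33 × 0.26 × 0.35 = 0.13700596.
That corresponds to a decrease of 86.30%.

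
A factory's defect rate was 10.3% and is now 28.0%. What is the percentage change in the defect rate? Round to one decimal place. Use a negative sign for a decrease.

The change is 28.0 − 10.3 = 17.7 percentage points.
Relative to the original 10.3%, that is 17.7 ÷ 10.3 ≈ 171.8%.

171.8%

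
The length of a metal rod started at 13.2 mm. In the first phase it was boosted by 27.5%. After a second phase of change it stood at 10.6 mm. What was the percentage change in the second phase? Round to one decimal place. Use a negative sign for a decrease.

After the first phase: 13.2 × 1.275 = 16.83.
Second-phase multiplier: 10.6 ÷ 16.83 ≈ 0.62983.
That is a change of -37.0%.

-37.0%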